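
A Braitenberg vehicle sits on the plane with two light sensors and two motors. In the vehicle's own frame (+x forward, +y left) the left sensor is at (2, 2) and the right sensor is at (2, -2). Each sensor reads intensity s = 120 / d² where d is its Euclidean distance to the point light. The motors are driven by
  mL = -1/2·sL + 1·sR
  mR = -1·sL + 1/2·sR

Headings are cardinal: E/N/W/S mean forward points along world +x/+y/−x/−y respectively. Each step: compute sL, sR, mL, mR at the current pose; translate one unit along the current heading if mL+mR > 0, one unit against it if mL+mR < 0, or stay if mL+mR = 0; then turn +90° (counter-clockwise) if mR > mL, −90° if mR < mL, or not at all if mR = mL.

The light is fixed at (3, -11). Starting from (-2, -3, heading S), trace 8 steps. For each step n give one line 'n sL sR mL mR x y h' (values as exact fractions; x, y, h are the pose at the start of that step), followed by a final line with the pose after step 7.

0 8/3 24/17 4/51 -100/51 -2 -3 S
1 60/49 12/17 78/833 -726/833 -2 -2 W
2 120/157 24/25 2268/3925 -1116/3925 -1 -2 N
3 30/37 30/17 855/629 45/629 -1 -1 E
4 24/13 120/89 492/1157 -1356/1157 0 -1 S
5 60/53 60/97 270/5141 -4230/5141 0 0 W
6 24/37 120/169 2412/6253 -1836/6253 1 0 N
7 30/49 6/5 219/245 -3/245 1 1 E
final 2 1 S

n=0: pose=(-2,-3,S); sL=8/3, sR=24/17; mL=4/51, mR=-100/51; mL+mR=-32/17 → advance -1; mR−mL=-104/51 → turn -1·90°
n=1: pose=(-2,-2,W); sL=60/49, sR=12/17; mL=78/833, mR=-726/833; mL+mR=-648/833 → advance -1; mR−mL=-804/833 → turn -1·90°
n=2: pose=(-1,-2,N); sL=120/157, sR=24/25; mL=2268/3925, mR=-1116/3925; mL+mR=1152/3925 → advance +1; mR−mL=-3384/3925 → turn -1·90°
n=3: pose=(-1,-1,E); sL=30/37, sR=30/17; mL=855/629, mR=45/629; mL+mR=900/629 → advance +1; mR−mL=-810/629 → turn -1·90°
n=4: pose=(0,-1,S); sL=24/13, sR=120/89; mL=492/1157, mR=-1356/1157; mL+mR=-864/1157 → advance -1; mR−mL=-1848/1157 → turn -1·90°
n=5: pose=(0,0,W); sL=60/53, sR=60/97; mL=270/5141, mR=-4230/5141; mL+mR=-3960/5141 → advance -1; mR−mL=-4500/5141 → turn -1·90°
n=6: pose=(1,0,N); sL=24/37, sR=120/169; mL=2412/6253, mR=-1836/6253; mL+mR=576/6253 → advance +1; mR−mL=-4248/6253 → turn -1·90°
n=7: pose=(1,1,E); sL=30/49, sR=6/5; mL=219/245, mR=-3/245; mL+mR=216/245 → advance +1; mR−mL=-222/245 → turn -1·90°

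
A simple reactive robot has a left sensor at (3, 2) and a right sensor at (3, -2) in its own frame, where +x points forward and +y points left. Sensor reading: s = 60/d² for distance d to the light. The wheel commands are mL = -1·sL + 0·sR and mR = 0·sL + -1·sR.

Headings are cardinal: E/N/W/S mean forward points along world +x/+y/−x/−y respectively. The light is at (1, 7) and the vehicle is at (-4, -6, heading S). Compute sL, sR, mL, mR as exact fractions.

left sensor world pos  = (-2, -9); dL² = 265
right sensor world pos = (-6, -9); dR² = 305
sL = 60/265 = 12/53
sR = 60/305 = 12/61
mL = -1·sL + 0·sR = -12/53
mR = 0·sL + -1·sR = -12/61

12/53 12/61 -12/53 -12/61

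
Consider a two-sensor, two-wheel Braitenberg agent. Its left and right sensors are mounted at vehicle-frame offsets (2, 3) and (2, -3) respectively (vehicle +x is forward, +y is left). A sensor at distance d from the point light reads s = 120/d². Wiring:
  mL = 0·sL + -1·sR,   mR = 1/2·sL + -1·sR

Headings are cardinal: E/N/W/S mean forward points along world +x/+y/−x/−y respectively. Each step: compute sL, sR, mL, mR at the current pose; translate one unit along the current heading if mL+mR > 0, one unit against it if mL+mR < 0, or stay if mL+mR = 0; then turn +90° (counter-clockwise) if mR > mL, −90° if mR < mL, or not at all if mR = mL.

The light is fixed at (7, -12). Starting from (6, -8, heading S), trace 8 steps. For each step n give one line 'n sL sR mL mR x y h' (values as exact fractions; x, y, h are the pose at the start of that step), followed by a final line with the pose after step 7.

0 15 6 -6 3/2 6 -8 S
1 24/13 24 -24 -300/13 6 -7 E
2 60/37 12/5 -12/5 -294/185 5 -7 N
3 120/17 24/13 -24/13 372/221 5 -8 W
4 15 6 -6 3/2 6 -8 S
5 24/13 24 -24 -300/13 6 -7 E
6 60/37 12/5 -12/5 -294/185 5 -7 N
7 120/17 24/13 -24/13 372/221 5 -8 W
final 6 -8 S

n=0: pose=(6,-8,S); sL=15, sR=6; mL=-6, mR=3/2; mL+mR=-9/2 → advance -1; mR−mL=15/2 → turn +1·90°
n=1: pose=(6,-7,E); sL=24/13, sR=24; mL=-24, mR=-300/13; mL+mR=-612/13 → advance -1; mR−mL=12/13 → turn +1·90°
n=2: pose=(5,-7,N); sL=60/37, sR=12/5; mL=-12/5, mR=-294/185; mL+mR=-738/185 → advance -1; mR−mL=30/37 → turn +1·90°
n=3: pose=(5,-8,W); sL=120/17, sR=24/13; mL=-24/13, mR=372/221; mL+mR=-36/221 → advance -1; mR−mL=60/17 → turn +1·90°
n=4: pose=(6,-8,S); sL=15, sR=6; mL=-6, mR=3/2; mL+mR=-9/2 → advance -1; mR−mL=15/2 → turn +1·90°
n=5: pose=(6,-7,E); sL=24/13, sR=24; mL=-24, mR=-300/13; mL+mR=-612/13 → advance -1; mR−mL=12/13 → turn +1·90°
n=6: pose=(5,-7,N); sL=60/37, sR=12/5; mL=-12/5, mR=-294/185; mL+mR=-738/185 → advance -1; mR−mL=30/37 → turn +1·90°
n=7: pose=(5,-8,W); sL=120/17, sR=24/13; mL=-24/13, mR=372/221; mL+mR=-36/221 → advance -1; mR−mL=60/17 → turn +1·90°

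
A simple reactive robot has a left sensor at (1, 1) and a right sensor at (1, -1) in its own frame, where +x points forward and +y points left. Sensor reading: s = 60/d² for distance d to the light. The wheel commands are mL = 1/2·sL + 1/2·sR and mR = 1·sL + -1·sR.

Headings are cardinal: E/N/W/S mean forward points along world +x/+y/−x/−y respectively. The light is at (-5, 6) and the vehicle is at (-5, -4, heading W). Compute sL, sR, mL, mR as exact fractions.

30/61 30/41 1530/2501 -600/2501

left sensor world pos  = (-6, -5); dL² = 122
right sensor world pos = (-6, -3); dR² = 82
sL = 60/122 = 30/61
sR = 60/82 = 30/41
mL = 1/2·sL + 1/2·sR = 1530/2501
mR = 1·sL + -1·sR = -600/2501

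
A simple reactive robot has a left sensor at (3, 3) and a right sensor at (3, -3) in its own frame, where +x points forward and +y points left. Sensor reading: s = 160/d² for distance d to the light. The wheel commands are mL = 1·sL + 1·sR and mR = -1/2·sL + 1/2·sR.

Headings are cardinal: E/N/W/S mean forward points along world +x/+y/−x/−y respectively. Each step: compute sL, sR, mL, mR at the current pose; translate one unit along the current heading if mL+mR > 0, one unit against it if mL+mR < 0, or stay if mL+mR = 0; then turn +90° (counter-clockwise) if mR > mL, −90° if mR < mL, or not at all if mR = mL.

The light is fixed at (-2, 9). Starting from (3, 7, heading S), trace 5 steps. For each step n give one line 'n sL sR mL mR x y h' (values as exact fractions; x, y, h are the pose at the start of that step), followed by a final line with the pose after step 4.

n=0: pose=(3,7,S); sL=160/89, sR=160/29; mL=18880/2581, mR=4800/2581; mL+mR=23680/2581 → advance +1; mR−mL=-14080/2581 → turn -1·90°
n=1: pose=(3,6,W); sL=4, sR=40; mL=44, mR=18; mL+mR=62 → advance +1; mR−mL=-26 → turn -1·90°
n=2: pose=(2,6,N); sL=160, sR=160/49; mL=8000/49, mR=-3840/49; mL+mR=4160/49 → advance +1; mR−mL=-11840/49 → turn -1·90°
n=3: pose=(2,7,E); sL=16/5, sR=80/37; mL=992/185, mR=-96/185; mL+mR=896/185 → advance +1; mR−mL=-1088/185 → turn -1·90°
n=4: pose=(3,7,S); sL=160/89, sR=160/29; mL=18880/2581, mR=4800/2581; mL+mR=23680/2581 → advance +1; mR−mL=-14080/2581 → turn -1·90°

0 160/89 160/29 18880/2581 4800/2581 3 7 S
1 4 40 44 18 3 6 W
2 160 160/49 8000/49 -3840/49 2 6 N
3 16/5 80/37 992/185 -96/185 2 7 E
4 160/89 160/29 18880/2581 4800/2581 3 7 S
final 3 6 W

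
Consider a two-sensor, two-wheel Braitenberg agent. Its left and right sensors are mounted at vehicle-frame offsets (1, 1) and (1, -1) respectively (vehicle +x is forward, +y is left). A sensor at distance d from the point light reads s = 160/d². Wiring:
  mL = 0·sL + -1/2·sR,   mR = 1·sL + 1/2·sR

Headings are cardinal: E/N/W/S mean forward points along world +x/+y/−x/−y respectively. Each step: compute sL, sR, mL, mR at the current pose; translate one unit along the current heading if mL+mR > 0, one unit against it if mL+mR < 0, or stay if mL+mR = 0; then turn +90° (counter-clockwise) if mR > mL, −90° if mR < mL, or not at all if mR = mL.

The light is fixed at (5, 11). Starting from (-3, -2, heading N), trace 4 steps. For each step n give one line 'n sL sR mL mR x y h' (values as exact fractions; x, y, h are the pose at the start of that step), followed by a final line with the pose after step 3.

0 32/45 160/193 -80/193 9776/8685 -3 -2 N
1 16/25 80/101 -40/101 2616/2525 -3 -1 W
2 160/233 160/269 -80/269 61680/62677 -4 -1 S
3 10/13 8/13 -4/13 14/13 -4 -2 E
final -3 -2 N

n=0: pose=(-3,-2,N); sL=32/45, sR=160/193; mL=-80/193, mR=9776/8685; mL+mR=32/45 → advance +1; mR−mL=13376/8685 → turn +1·90°
n=1: pose=(-3,-1,W); sL=16/25, sR=80/101; mL=-40/101, mR=2616/2525; mL+mR=16/25 → advance +1; mR−mL=3616/2525 → turn +1·90°
n=2: pose=(-4,-1,S); sL=160/233, sR=160/269; mL=-80/269, mR=61680/62677; mL+mR=160/233 → advance +1; mR−mL=80320/62677 → turn +1·90°
n=3: pose=(-4,-2,E); sL=10/13, sR=8/13; mL=-4/13, mR=14/13; mL+mR=10/13 → advance +1; mR−mL=18/13 → turn +1·90°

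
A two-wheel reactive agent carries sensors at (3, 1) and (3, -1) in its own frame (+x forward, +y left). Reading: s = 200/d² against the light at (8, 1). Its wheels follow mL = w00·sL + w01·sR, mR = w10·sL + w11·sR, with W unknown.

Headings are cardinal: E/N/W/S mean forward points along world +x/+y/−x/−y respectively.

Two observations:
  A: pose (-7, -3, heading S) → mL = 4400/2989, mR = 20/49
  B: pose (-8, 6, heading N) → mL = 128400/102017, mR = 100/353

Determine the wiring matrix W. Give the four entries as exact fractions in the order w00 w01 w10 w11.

obs A: pose=(-7,-3,S) → sL=40/49, sR=40/61, mL=4400/2989, mR=20/49
obs B: pose=(-8,6,N) → sL=200/353, sR=200/289, mL=128400/102017, mR=100/353
sensor matrix S = [[40/49, 40/61], [200/353, 200/289]]; det S = 58976000/304928813
solve [mL_A; mL_B] = S·[w00; w01] and [mR_A; mR_B] = S·[w10; w11]:
  w00 = 1, w01 = 1, w10 = 1/2, w11 = 0

1 1 1/2 0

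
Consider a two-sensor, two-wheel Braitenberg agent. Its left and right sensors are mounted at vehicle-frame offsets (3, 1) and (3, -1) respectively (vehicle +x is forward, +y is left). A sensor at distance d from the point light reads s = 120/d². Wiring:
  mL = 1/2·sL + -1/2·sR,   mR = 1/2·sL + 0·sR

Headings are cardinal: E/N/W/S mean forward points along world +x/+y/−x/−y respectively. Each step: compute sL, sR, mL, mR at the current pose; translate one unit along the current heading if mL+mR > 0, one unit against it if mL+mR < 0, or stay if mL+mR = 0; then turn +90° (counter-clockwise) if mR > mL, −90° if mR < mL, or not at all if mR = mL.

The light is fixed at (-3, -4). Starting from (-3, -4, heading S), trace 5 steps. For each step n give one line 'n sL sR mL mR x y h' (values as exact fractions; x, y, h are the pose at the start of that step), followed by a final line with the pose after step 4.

0 12 12 0 6 -3 -4 S
1 40/3 120/13 80/39 20/3 -3 -5 E
2 30 15 15/2 15 -2 -5 N
3 24 24 0 12 -2 -4 W
4 12 12 0 6 -3 -4 S
final -3 -5 E

n=0: pose=(-3,-4,S); sL=12, sR=12; mL=0, mR=6; mL+mR=6 → advance +1; mR−mL=6 → turn +1·90°
n=1: pose=(-3,-5,E); sL=40/3, sR=120/13; mL=80/39, mR=20/3; mL+mR=340/39 → advance +1; mR−mL=60/13 → turn +1·90°
n=2: pose=(-2,-5,N); sL=30, sR=15; mL=15/2, mR=15; mL+mR=45/2 → advance +1; mR−mL=15/2 → turn +1·90°
n=3: pose=(-2,-4,W); sL=24, sR=24; mL=0, mR=12; mL+mR=12 → advance +1; mR−mL=12 → turn +1·90°
n=4: pose=(-3,-4,S); sL=12, sR=12; mL=0, mR=6; mL+mR=6 → advance +1; mR−mL=6 → turn +1·90°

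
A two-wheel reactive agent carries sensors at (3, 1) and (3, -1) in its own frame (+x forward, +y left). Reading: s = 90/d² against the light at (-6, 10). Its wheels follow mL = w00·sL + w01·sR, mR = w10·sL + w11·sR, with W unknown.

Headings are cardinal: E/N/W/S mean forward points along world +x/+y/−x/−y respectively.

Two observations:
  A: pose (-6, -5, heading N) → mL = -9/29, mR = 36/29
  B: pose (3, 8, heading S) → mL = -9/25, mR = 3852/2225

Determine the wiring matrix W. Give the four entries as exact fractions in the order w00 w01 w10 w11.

obs A: pose=(-6,-5,N) → sL=18/29, sR=18/29, mL=-9/29, mR=36/29
obs B: pose=(3,8,S) → sL=18/25, sR=90/89, mL=-9/25, mR=3852/2225
sensor matrix S = [[18/29, 18/29], [18/25, 90/89]]; det S = 11664/64525
solve [mL_A; mL_B] = S·[w00; w01] and [mR_A; mR_B] = S·[w10; w11]:
  w00 = -1/2, w01 = 0, w10 = 1, w11 = 1

-1/2 0 1 1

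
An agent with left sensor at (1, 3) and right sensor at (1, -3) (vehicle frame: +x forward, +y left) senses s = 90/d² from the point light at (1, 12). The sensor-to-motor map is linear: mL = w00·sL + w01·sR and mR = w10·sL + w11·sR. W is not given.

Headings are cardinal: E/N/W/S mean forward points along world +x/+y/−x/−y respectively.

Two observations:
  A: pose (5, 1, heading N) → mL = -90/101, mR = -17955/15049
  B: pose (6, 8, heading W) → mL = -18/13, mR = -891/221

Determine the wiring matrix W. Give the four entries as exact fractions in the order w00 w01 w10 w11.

-1 0 -1 -1/2

obs A: pose=(5,1,N) → sL=90/101, sR=90/149, mL=-90/101, mR=-17955/15049
obs B: pose=(6,8,W) → sL=18/13, sR=90/17, mL=-18/13, mR=-891/221
sensor matrix S = [[90/101, 90/149], [18/13, 90/17]]; det S = 12908160/3325829
solve [mL_A; mL_B] = S·[w00; w01] and [mR_A; mR_B] = S·[w10; w11]:
  w00 = -1, w01 = 0, w10 = -1, w11 = -1/2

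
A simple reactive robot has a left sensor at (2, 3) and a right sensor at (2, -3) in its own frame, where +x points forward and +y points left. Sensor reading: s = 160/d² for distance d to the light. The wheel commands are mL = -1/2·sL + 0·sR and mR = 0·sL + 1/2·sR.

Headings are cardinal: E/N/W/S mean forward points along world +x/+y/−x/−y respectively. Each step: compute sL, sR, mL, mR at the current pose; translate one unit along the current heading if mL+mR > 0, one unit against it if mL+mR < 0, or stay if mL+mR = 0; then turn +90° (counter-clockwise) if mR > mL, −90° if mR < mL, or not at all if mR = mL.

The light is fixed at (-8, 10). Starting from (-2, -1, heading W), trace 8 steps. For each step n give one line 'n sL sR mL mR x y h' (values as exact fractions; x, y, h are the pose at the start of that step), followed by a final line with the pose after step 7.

0 40/53 2 -20/53 1 -2 -1 W
1 160/233 160/173 -80/233 80/173 -3 -1 S
2 16/13 80/137 -8/13 40/137 -3 -2 E
3 160/101 160/149 -80/101 80/149 -4 -2 N
4 8/13 20/13 -4/13 10/13 -4 -3 W
5 160/261 32/45 -80/261 16/45 -5 -3 S
6 80/73 80/157 -40/73 40/157 -5 -4 E
7 32/29 160/169 -16/29 80/169 -6 -4 N
final -6 -5 W

n=0: pose=(-2,-1,W); sL=40/53, sR=2; mL=-20/53, mR=1; mL+mR=33/53 → advance +1; mR−mL=73/53 → turn +1·90°
n=1: pose=(-3,-1,S); sL=160/233, sR=160/173; mL=-80/233, mR=80/173; mL+mR=4800/40309 → advance +1; mR−mL=32480/40309 → turn +1·90°
n=2: pose=(-3,-2,E); sL=16/13, sR=80/137; mL=-8/13, mR=40/137; mL+mR=-576/1781 → advance -1; mR−mL=1616/1781 → turn +1·90°
n=3: pose=(-4,-2,N); sL=160/101, sR=160/149; mL=-80/101, mR=80/149; mL+mR=-3840/15049 → advance -1; mR−mL=20000/15049 → turn +1·90°
n=4: pose=(-4,-3,W); sL=8/13, sR=20/13; mL=-4/13, mR=10/13; mL+mR=6/13 → advance +1; mR−mL=14/13 → turn +1·90°
n=5: pose=(-5,-3,S); sL=160/261, sR=32/45; mL=-80/261, mR=16/45; mL+mR=64/1305 → advance +1; mR−mL=96/145 → turn +1·90°
n=6: pose=(-5,-4,E); sL=80/73, sR=80/157; mL=-40/73, mR=40/157; mL+mR=-3360/11461 → advance -1; mR−mL=9200/11461 → turn +1·90°
n=7: pose=(-6,-4,N); sL=32/29, sR=160/169; mL=-16/29, mR=80/169; mL+mR=-384/4901 → advance -1; mR−mL=5024/4901 → turn +1·90°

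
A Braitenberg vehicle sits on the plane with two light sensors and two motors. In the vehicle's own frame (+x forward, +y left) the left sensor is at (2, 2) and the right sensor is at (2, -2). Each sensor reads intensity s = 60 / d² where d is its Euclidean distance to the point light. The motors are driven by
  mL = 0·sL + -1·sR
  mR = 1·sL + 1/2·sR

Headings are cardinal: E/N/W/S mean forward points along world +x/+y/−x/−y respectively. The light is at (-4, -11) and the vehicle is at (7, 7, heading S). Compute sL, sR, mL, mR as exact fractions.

12/85 60/337 -60/337 6594/28645

left sensor world pos  = (9, 5); dL² = 425
right sensor world pos = (5, 5); dR² = 337
sL = 60/425 = 12/85
sR = 60/337 = 60/337
mL = 0·sL + -1·sR = -60/337
mR = 1·sL + 1/2·sR = 6594/28645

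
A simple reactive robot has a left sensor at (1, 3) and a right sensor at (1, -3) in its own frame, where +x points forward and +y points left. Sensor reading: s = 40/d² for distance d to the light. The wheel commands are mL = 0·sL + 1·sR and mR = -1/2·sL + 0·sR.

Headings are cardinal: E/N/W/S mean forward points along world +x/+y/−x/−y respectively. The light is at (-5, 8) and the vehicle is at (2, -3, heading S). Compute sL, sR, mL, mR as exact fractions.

left sensor world pos  = (5, -4); dL² = 244
right sensor world pos = (-1, -4); dR² = 160
sL = 40/244 = 10/61
sR = 40/160 = 1/4
mL = 0·sL + 1·sR = 1/4
mR = -1/2·sL + 0·sR = -5/61

10/61 1/4 1/4 -5/61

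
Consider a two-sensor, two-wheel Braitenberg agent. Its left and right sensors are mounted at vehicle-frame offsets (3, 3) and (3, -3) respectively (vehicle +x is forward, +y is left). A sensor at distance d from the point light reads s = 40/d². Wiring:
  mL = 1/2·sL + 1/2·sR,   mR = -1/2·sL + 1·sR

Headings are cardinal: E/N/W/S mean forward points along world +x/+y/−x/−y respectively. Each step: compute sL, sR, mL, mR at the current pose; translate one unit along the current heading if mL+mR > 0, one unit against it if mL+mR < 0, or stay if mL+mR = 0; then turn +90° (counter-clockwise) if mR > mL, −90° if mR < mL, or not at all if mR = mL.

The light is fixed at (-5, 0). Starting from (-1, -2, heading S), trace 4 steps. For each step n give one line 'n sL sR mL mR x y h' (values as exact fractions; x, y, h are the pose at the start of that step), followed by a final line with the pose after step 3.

n=0: pose=(-1,-2,S); sL=20/37, sR=20/13; mL=500/481, mR=610/481; mL+mR=30/13 → advance +1; mR−mL=110/481 → turn +1·90°
n=1: pose=(-1,-3,E); sL=40/49, sR=8/17; mL=536/833, mR=52/833; mL+mR=12/17 → advance +1; mR−mL=-484/833 → turn -1·90°
n=2: pose=(0,-3,S); sL=2/5, sR=1; mL=7/10, mR=4/5; mL+mR=3/2 → advance +1; mR−mL=1/10 → turn +1·90°
n=3: pose=(0,-4,E); sL=8/13, sR=40/113; mL=712/1469, mR=68/1469; mL+mR=60/113 → advance +1; mR−mL=-644/1469 → turn -1·90°

0 20/37 20/13 500/481 610/481 -1 -2 S
1 40/49 8/17 536/833 52/833 -1 -3 E
2 2/5 1 7/10 4/5 0 -3 S
3 8/13 40/113 712/1469 68/1469 0 -4 E
final 1 -4 S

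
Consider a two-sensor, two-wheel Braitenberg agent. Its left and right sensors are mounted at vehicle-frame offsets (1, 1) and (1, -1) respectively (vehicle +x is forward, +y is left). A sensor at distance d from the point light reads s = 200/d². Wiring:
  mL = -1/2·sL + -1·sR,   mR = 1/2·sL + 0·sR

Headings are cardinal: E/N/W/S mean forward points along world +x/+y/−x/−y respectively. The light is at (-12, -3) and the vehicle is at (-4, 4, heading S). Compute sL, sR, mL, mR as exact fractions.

200/117 40/17 -6380/1989 100/117

left sensor world pos  = (-3, 3); dL² = 117
right sensor world pos = (-5, 3); dR² = 85
sL = 200/117 = 200/117
sR = 200/85 = 40/17
mL = -1/2·sL + -1·sR = -6380/1989
mR = 1/2·sL + 0·sR = 100/117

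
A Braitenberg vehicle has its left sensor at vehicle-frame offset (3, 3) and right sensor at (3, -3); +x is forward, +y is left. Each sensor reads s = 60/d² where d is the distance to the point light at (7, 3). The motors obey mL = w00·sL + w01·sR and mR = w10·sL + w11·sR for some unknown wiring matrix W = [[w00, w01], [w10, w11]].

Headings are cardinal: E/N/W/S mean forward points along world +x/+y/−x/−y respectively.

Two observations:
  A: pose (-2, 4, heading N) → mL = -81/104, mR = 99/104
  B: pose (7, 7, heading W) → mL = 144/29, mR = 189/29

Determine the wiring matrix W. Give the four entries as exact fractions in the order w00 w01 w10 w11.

obs A: pose=(-2,4,N) → sL=3/8, sR=15/13, mL=-81/104, mR=99/104
obs B: pose=(7,7,W) → sL=6, sR=30/29, mL=144/29, mR=189/29
sensor matrix S = [[3/8, 15/13], [6, 30/29]]; det S = -9855/1508
solve [mL_A; mL_B] = S·[w00; w01] and [mR_A; mR_B] = S·[w10; w11]:
  w00 = 1, w01 = -1, w10 = 1, w11 = 1/2

1 -1 1 1/2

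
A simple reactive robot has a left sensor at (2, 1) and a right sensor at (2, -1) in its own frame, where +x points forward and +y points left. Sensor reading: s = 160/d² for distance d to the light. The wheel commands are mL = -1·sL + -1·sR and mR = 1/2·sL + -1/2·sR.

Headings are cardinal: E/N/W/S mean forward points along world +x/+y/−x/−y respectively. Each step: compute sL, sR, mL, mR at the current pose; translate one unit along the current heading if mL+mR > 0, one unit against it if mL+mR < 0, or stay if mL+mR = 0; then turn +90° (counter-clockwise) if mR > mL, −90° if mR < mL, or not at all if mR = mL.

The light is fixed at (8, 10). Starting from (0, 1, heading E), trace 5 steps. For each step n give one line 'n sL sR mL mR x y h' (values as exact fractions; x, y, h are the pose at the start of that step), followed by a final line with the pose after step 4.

n=0: pose=(0,1,E); sL=8/5, sR=20/17; mL=-236/85, mR=18/85; mL+mR=-218/85 → advance -1; mR−mL=254/85 → turn +1·90°
n=1: pose=(-1,1,N); sL=160/149, sR=160/113; mL=-41920/16837, mR=-2880/16837; mL+mR=-44800/16837 → advance -1; mR−mL=39040/16837 → turn +1·90°
n=2: pose=(-1,0,W); sL=80/121, sR=80/101; mL=-17760/12221, mR=-800/12221; mL+mR=-18560/12221 → advance -1; mR−mL=16960/12221 → turn +1·90°
n=3: pose=(0,0,S); sL=160/193, sR=32/45; mL=-13376/8685, mR=512/8685; mL+mR=-4288/2895 → advance -1; mR−mL=13888/8685 → turn +1·90°
n=4: pose=(0,1,E); sL=8/5, sR=20/17; mL=-236/85, mR=18/85; mL+mR=-218/85 → advance -1; mR−mL=254/85 → turn +1·90°

0 8/5 20/17 -236/85 18/85 0 1 E
1 160/149 160/113 -41920/16837 -2880/16837 -1 1 N
2 80/121 80/101 -17760/12221 -800/12221 -1 0 W
3 160/193 32/45 -13376/8685 512/8685 0 0 S
4 8/5 20/17 -236/85 18/85 0 1 E
final -1 1 N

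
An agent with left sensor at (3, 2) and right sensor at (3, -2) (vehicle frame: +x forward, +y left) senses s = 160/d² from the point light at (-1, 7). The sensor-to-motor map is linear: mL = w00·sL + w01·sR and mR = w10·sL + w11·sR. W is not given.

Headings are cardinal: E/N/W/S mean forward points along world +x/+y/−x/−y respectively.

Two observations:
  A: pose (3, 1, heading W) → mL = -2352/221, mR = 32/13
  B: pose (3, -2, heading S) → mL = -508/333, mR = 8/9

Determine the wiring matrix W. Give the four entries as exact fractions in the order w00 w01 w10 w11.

-1/2 -1 1 0

obs A: pose=(3,1,W) → sL=32/13, sR=160/17, mL=-2352/221, mR=32/13
obs B: pose=(3,-2,S) → sL=8/9, sR=40/37, mL=-508/333, mR=8/9
sensor matrix S = [[32/13, 160/17], [8/9, 40/37]]; det S = -419840/73593
solve [mL_A; mL_B] = S·[w00; w01] and [mR_A; mR_B] = S·[w10; w11]:
  w00 = -1/2, w01 = -1, w10 = 1, w11 = 0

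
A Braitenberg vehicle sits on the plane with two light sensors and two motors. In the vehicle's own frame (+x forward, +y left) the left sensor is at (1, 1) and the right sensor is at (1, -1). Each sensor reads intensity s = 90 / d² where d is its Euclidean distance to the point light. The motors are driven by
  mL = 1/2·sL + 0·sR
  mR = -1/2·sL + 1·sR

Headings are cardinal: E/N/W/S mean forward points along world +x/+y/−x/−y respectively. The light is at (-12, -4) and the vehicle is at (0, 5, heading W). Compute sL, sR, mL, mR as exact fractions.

left sensor world pos  = (-1, 4); dL² = 185
right sensor world pos = (-1, 6); dR² = 221
sL = 90/185 = 18/37
sR = 90/221 = 90/221
mL = 1/2·sL + 0·sR = 9/37
mR = -1/2·sL + 1·sR = 1341/8177

18/37 90/221 9/37 1341/8177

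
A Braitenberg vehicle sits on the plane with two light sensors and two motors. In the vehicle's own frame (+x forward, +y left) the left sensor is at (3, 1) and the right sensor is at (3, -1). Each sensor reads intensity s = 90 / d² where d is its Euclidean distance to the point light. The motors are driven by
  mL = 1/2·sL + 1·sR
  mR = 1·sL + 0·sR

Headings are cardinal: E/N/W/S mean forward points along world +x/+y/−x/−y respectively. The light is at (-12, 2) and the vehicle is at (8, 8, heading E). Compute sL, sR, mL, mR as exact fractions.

45/289 45/277 38475/160106 45/289

left sensor world pos  = (11, 9); dL² = 578
right sensor world pos = (11, 7); dR² = 554
sL = 90/578 = 45/289
sR = 90/554 = 45/277
mL = 1/2·sL + 1·sR = 38475/160106
mR = 1·sL + 0·sR = 45/289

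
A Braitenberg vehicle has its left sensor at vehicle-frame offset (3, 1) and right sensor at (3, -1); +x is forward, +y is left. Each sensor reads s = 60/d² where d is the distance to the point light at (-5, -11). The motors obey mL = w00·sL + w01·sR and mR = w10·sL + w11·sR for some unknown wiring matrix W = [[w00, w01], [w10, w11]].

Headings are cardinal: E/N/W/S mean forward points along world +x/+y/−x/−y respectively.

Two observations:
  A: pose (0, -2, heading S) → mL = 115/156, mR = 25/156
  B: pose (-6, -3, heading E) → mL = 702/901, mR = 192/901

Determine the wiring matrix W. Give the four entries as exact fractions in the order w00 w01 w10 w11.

obs A: pose=(0,-2,S) → sL=5/6, sR=15/13, mL=115/156, mR=25/156
obs B: pose=(-6,-3,E) → sL=12/17, sR=60/53, mL=702/901, mR=192/901
sensor matrix S = [[5/6, 15/13], [12/17, 60/53]]; det S = 1510/11713
solve [mL_A; mL_B] = S·[w00; w01] and [mR_A; mR_B] = S·[w10; w11]:
  w00 = -1/2, w01 = 1, w10 = -1/2, w11 = 1/2

-1/2 1 -1/2 1/2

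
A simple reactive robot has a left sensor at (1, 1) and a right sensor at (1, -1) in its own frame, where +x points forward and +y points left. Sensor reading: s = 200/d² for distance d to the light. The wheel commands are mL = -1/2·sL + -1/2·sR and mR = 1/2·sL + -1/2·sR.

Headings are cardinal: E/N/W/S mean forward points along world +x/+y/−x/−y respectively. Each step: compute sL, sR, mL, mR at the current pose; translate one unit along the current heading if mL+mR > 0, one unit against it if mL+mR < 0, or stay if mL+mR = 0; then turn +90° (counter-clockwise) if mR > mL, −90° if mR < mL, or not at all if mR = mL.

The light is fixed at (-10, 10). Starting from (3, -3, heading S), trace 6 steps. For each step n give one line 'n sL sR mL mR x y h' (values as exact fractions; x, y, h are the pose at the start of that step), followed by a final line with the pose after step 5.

n=0: pose=(3,-3,S); sL=25/49, sR=10/17; mL=-915/1666, mR=-65/1666; mL+mR=-10/17 → advance -1; mR−mL=25/49 → turn +1·90°
n=1: pose=(3,-2,E); sL=200/317, sR=40/73; mL=-13640/23141, mR=960/23141; mL+mR=-40/73 → advance -1; mR−mL=200/317 → turn +1·90°
n=2: pose=(2,-2,N); sL=100/121, sR=20/29; mL=-2660/3509, mR=240/3509; mL+mR=-20/29 → advance -1; mR−mL=100/121 → turn +1·90°
n=3: pose=(2,-3,W); sL=200/317, sR=40/53; mL=-11640/16801, mR=-1040/16801; mL+mR=-40/53 → advance -1; mR−mL=200/317 → turn +1·90°
n=4: pose=(3,-3,S); sL=25/49, sR=10/17; mL=-915/1666, mR=-65/1666; mL+mR=-10/17 → advance -1; mR−mL=25/49 → turn +1·90°
n=5: pose=(3,-2,E); sL=200/317, sR=40/73; mL=-13640/23141, mR=960/23141; mL+mR=-40/73 → advance -1; mR−mL=200/317 → turn +1·90°

0 25/49 10/17 -915/1666 -65/1666 3 -3 S
1 200/317 40/73 -13640/23141 960/23141 3 -2 E
2 100/121 20/29 -2660/3509 240/3509 2 -2 N
3 200/317 40/53 -11640/16801 -1040/16801 2 -3 W
4 25/49 10/17 -915/1666 -65/1666 3 -3 S
5 200/317 40/73 -13640/23141 960/23141 3 -2 E
final 2 -2 N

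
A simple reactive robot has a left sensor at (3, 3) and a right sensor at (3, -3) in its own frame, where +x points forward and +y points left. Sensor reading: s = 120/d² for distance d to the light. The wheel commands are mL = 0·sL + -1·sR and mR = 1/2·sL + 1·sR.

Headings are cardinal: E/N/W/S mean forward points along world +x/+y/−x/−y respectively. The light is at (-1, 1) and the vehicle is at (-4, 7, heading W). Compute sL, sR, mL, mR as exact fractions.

left sensor world pos  = (-7, 4); dL² = 45
right sensor world pos = (-7, 10); dR² = 117
sL = 120/45 = 8/3
sR = 120/117 = 40/39
mL = 0·sL + -1·sR = -40/39
mR = 1/2·sL + 1·sR = 92/39

8/3 40/39 -40/39 92/39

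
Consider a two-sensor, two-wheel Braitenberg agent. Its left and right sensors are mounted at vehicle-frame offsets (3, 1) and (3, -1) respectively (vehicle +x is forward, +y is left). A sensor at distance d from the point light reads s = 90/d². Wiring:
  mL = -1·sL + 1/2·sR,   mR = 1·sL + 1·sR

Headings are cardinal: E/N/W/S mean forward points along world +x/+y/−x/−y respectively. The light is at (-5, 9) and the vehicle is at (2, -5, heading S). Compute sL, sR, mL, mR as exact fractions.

left sensor world pos  = (3, -8); dL² = 353
right sensor world pos = (1, -8); dR² = 325
sL = 90/353 = 90/353
sR = 90/325 = 18/65
mL = -1·sL + 1/2·sR = -2673/22945
mR = 1·sL + 1·sR = 12204/22945

90/353 18/65 -2673/22945 12204/22945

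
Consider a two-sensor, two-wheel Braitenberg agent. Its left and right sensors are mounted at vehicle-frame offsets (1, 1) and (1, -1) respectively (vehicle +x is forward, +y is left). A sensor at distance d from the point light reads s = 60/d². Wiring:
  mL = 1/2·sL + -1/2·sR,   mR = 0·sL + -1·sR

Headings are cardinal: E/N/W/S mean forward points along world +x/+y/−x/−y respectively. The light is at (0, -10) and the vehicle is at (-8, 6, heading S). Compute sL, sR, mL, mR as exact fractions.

30/137 10/51 80/6987 -10/51

left sensor world pos  = (-7, 5); dL² = 274
right sensor world pos = (-9, 5); dR² = 306
sL = 60/274 = 30/137
sR = 60/306 = 10/51
mL = 1/2·sL + -1/2·sR = 80/6987
mR = 0·sL + -1·sR = -10/51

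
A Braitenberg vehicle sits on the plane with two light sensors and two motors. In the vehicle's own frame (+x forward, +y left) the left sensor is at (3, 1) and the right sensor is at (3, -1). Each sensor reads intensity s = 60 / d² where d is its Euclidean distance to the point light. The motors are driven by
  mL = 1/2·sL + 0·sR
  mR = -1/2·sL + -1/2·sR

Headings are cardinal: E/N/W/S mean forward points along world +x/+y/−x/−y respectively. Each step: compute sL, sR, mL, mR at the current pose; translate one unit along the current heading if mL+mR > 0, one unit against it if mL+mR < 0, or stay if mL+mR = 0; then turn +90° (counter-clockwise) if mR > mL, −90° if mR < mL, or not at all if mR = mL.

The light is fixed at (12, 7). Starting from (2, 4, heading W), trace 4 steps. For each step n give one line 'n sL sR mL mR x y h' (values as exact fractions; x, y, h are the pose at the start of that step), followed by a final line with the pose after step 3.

0 12/37 60/173 6/37 -2148/6401 2 4 W
1 3/5 15/16 3/10 -123/160 3 4 N
2 4/3 60/61 2/3 -212/183 3 3 E
3 6/13 6/17 3/13 -90/221 2 3 S
final 2 4 W

n=0: pose=(2,4,W); sL=12/37, sR=60/173; mL=6/37, mR=-2148/6401; mL+mR=-30/173 → advance -1; mR−mL=-3186/6401 → turn -1·90°
n=1: pose=(3,4,N); sL=3/5, sR=15/16; mL=3/10, mR=-123/160; mL+mR=-15/32 → advance -1; mR−mL=-171/160 → turn -1·90°
n=2: pose=(3,3,E); sL=4/3, sR=60/61; mL=2/3, mR=-212/183; mL+mR=-30/61 → advance -1; mR−mL=-334/183 → turn -1·90°
n=3: pose=(2,3,S); sL=6/13, sR=6/17; mL=3/13, mR=-90/221; mL+mR=-3/17 → advance -1; mR−mL=-141/221 → turn -1·90°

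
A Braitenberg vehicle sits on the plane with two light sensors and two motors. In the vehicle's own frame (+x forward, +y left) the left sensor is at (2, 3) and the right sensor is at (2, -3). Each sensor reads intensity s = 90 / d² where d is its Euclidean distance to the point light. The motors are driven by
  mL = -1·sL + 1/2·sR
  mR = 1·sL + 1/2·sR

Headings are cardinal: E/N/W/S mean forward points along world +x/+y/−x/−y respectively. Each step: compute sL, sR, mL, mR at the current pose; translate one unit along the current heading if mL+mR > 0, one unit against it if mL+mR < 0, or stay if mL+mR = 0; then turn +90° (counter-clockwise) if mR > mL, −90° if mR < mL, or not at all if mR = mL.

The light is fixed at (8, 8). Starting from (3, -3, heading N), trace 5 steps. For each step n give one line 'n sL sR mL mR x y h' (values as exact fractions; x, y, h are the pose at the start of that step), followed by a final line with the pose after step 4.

n=0: pose=(3,-3,N); sL=18/29, sR=18/17; mL=-45/493, mR=567/493; mL+mR=18/17 → advance +1; mR−mL=36/29 → turn +1·90°
n=1: pose=(3,-2,W); sL=45/109, sR=45/49; mL=495/10682, mR=9315/10682; mL+mR=45/49 → advance +1; mR−mL=90/109 → turn +1·90°
n=2: pose=(2,-2,S); sL=10/17, sR=2/5; mL=-33/85, mR=67/85; mL+mR=2/5 → advance +1; mR−mL=20/17 → turn +1·90°
n=3: pose=(2,-3,E); sL=9/8, sR=45/106; mL=-387/424, mR=567/424; mL+mR=45/106 → advance +1; mR−mL=9/4 → turn +1·90°
n=4: pose=(3,-3,N); sL=18/29, sR=18/17; mL=-45/493, mR=567/493; mL+mR=18/17 → advance +1; mR−mL=36/29 → turn +1·90°

0 18/29 18/17 -45/493 567/493 3 -3 N
1 45/109 45/49 495/10682 9315/10682 3 -2 W
2 10/17 2/5 -33/85 67/85 2 -2 S
3 9/8 45/106 -387/424 567/424 2 -3 E
4 18/29 18/17 -45/493 567/493 3 -3 N
final 3 -2 W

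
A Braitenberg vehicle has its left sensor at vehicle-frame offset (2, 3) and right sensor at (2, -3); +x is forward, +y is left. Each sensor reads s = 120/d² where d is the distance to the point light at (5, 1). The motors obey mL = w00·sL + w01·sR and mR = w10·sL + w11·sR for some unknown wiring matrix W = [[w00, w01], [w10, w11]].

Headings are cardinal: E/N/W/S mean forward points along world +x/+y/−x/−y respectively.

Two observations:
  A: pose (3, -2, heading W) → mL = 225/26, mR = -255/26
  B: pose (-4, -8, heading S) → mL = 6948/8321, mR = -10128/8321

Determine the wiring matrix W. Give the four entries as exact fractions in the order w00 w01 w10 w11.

obs A: pose=(3,-2,W) → sL=30/13, sR=15/2, mL=225/26, mR=-255/26
obs B: pose=(-4,-8,S) → sL=120/157, sR=24/53, mL=6948/8321, mR=-10128/8321
sensor matrix S = [[30/13, 15/2], [120/157, 24/53]]; det S = -507060/108173
solve [mL_A; mL_B] = S·[w00; w01] and [mR_A; mR_B] = S·[w10; w11]:
  w00 = 1/2, w01 = 1, w10 = -1, w11 = -1

1/2 1 -1 -1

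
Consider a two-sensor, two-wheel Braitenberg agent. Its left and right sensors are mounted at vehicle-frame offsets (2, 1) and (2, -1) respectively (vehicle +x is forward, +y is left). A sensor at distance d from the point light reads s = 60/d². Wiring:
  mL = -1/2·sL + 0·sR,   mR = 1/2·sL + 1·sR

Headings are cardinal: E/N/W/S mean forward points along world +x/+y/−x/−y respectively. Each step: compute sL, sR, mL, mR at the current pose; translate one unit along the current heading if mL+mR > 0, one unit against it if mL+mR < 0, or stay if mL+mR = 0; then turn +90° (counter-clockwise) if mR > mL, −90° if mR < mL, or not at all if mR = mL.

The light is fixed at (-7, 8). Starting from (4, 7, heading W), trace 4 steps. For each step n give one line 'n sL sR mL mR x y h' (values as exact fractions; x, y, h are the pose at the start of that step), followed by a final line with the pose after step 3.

0 12/17 20/27 -6/17 502/459 4 7 W
1 6/13 2/3 -3/13 35/39 3 7 S
2 12/29 20/51 -6/29 886/1479 3 6 E
3 3/5 5/12 -3/10 43/60 4 6 N
final 4 7 W

n=0: pose=(4,7,W); sL=12/17, sR=20/27; mL=-6/17, mR=502/459; mL+mR=20/27 → advance +1; mR−mL=664/459 → turn +1·90°
n=1: pose=(3,7,S); sL=6/13, sR=2/3; mL=-3/13, mR=35/39; mL+mR=2/3 → advance +1; mR−mL=44/39 → turn +1·90°
n=2: pose=(3,6,E); sL=12/29, sR=20/51; mL=-6/29, mR=886/1479; mL+mR=20/51 → advance +1; mR−mL=1192/1479 → turn +1·90°
n=3: pose=(4,6,N); sL=3/5, sR=5/12; mL=-3/10, mR=43/60; mL+mR=5/12 → advance +1; mR−mL=61/60 → turn +1·90°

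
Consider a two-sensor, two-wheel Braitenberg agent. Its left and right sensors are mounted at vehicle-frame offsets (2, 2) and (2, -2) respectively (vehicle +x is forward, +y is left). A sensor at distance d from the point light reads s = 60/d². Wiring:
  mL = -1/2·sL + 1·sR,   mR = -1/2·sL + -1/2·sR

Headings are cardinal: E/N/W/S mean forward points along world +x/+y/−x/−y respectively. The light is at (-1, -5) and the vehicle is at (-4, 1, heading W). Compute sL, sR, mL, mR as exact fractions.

left sensor world pos  = (-6, -1); dL² = 41
right sensor world pos = (-6, 3); dR² = 89
sL = 60/41 = 60/41
sR = 60/89 = 60/89
mL = -1/2·sL + 1·sR = -210/3649
mR = -1/2·sL + -1/2·sR = -3900/3649

60/41 60/89 -210/3649 -3900/3649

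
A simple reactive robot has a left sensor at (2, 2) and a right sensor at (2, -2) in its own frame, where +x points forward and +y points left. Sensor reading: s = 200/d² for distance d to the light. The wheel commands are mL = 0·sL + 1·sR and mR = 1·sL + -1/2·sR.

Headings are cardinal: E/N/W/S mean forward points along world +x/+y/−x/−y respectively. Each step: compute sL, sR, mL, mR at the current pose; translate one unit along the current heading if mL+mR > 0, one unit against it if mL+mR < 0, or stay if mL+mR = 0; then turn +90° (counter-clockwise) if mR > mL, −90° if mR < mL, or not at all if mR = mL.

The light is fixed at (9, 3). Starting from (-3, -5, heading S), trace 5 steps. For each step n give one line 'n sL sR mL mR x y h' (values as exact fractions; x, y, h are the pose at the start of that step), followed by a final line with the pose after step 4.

0 1 25/37 25/37 49/74 -3 -5 S
1 200/317 40/49 40/49 3460/15533 -3 -6 W
2 100/137 20/17 20/17 330/2329 -4 -6 N
3 200/157 200/221 200/221 28500/34697 -4 -5 E
4 1 25/37 25/37 49/74 -3 -5 S
final -3 -6 W

n=0: pose=(-3,-5,S); sL=1, sR=25/37; mL=25/37, mR=49/74; mL+mR=99/74 → advance +1; mR−mL=-1/74 → turn -1·90°
n=1: pose=(-3,-6,W); sL=200/317, sR=40/49; mL=40/49, mR=3460/15533; mL+mR=16140/15533 → advance +1; mR−mL=-9220/15533 → turn -1·90°
n=2: pose=(-4,-6,N); sL=100/137, sR=20/17; mL=20/17, mR=330/2329; mL+mR=3070/2329 → advance +1; mR−mL=-2410/2329 → turn -1·90°
n=3: pose=(-4,-5,E); sL=200/157, sR=200/221; mL=200/221, mR=28500/34697; mL+mR=59900/34697 → advance +1; mR−mL=-2900/34697 → turn -1·90°
n=4: pose=(-3,-5,S); sL=1, sR=25/37; mL=25/37, mR=49/74; mL+mR=99/74 → advance +1; mR−mL=-1/74 → turn -1·90°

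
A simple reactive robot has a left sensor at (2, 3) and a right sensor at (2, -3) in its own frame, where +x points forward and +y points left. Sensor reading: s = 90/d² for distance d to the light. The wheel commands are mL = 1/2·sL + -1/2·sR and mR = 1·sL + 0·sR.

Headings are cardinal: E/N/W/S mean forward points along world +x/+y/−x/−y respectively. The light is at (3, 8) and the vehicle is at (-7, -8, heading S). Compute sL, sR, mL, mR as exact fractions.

90/373 90/493 5400/183889 90/373

left sensor world pos  = (-4, -10); dL² = 373
right sensor world pos = (-10, -10); dR² = 493
sL = 90/373 = 90/373
sR = 90/493 = 90/493
mL = 1/2·sL + -1/2·sR = 5400/183889
mR = 1·sL + 0·sR = 90/373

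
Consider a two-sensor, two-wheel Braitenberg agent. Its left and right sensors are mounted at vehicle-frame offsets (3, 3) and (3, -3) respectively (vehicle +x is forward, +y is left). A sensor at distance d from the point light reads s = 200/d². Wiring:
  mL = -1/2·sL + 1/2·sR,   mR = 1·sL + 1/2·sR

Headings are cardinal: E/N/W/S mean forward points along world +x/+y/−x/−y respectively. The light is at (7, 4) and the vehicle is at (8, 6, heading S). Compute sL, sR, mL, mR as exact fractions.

200/17 40 240/17 540/17

left sensor world pos  = (11, 3); dL² = 17
right sensor world pos = (5, 3); dR² = 5
sL = 200/17 = 200/17
sR = 200/5 = 40
mL = -1/2·sL + 1/2·sR = 240/17
mR = 1·sL + 1/2·sR = 540/17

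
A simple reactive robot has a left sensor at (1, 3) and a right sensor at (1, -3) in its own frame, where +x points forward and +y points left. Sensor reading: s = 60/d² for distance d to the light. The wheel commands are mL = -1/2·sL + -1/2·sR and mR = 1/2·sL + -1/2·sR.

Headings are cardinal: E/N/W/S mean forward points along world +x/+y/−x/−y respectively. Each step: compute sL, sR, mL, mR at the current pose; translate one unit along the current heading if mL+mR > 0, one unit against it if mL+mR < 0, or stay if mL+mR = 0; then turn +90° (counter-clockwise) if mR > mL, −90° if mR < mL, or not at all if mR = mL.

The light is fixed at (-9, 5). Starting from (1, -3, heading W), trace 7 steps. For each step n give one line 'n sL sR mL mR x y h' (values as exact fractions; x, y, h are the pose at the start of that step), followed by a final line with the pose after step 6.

0 30/101 30/53 -2310/5353 -720/5353 1 -3 W
1 60/277 12/29 -2532/8033 -792/8033 2 -3 S
2 3/8 15/61 -303/976 63/976 2 -2 E
3 12/17 12/41 -348/697 144/697 1 -2 N
4 30/101 30/53 -2310/5353 -720/5353 1 -3 W
5 60/277 12/29 -2532/8033 -792/8033 2 -3 S
6 3/8 15/61 -303/976 63/976 2 -2 E
final 1 -2 N

n=0: pose=(1,-3,W); sL=30/101, sR=30/53; mL=-2310/5353, mR=-720/5353; mL+mR=-30/53 → advance -1; mR−mL=30/101 → turn +1·90°
n=1: pose=(2,-3,S); sL=60/277, sR=12/29; mL=-2532/8033, mR=-792/8033; mL+mR=-12/29 → advance -1; mR−mL=60/277 → turn +1·90°
n=2: pose=(2,-2,E); sL=3/8, sR=15/61; mL=-303/976, mR=63/976; mL+mR=-15/61 → advance -1; mR−mL=3/8 → turn +1·90°
n=3: pose=(1,-2,N); sL=12/17, sR=12/41; mL=-348/697, mR=144/697; mL+mR=-12/41 → advance -1; mR−mL=12/17 → turn +1·90°
n=4: pose=(1,-3,W); sL=30/101, sR=30/53; mL=-2310/5353, mR=-720/5353; mL+mR=-30/53 → advance -1; mR−mL=30/101 → turn +1·90°
n=5: pose=(2,-3,S); sL=60/277, sR=12/29; mL=-2532/8033, mR=-792/8033; mL+mR=-12/29 → advance -1; mR−mL=60/277 → turn +1·90°
n=6: pose=(2,-2,E); sL=3/8, sR=15/61; mL=-303/976, mR=63/976; mL+mR=-15/61 → advance -1; mR−mL=3/8 → turn +1·90°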